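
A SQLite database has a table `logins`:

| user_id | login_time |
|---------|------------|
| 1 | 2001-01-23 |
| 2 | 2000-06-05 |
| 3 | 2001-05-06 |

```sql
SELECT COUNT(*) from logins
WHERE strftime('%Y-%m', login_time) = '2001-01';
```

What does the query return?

1

Rows with year-month 2001-01: 2001-01-23 → 1.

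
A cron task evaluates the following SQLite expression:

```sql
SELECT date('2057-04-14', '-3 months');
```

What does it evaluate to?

Adding -3 months to 2057-04-14 gives 2057-01-14.

2057-01-14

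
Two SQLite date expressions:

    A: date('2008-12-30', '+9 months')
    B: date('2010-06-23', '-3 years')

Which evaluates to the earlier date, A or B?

B

A = 2009-09-30.
B = 2007-06-23.
B is earlier.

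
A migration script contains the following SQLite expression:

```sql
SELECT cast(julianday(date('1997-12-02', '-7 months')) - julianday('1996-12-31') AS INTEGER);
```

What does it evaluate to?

Adding -7 months to 1997-12-02 gives 1997-05-02.
0 days remain in December 1996 after the 31st (31 − 31).
January 1997: 31 days.
February 1997: 28 days.
March 1997: 31 days.
April 1997: 30 days.
Then 2 days into May 1997.
Total: 0 + 31 + 28 + 31 + 30 + 2 = 122.

122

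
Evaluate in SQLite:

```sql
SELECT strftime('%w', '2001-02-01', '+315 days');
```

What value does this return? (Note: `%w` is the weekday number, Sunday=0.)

First apply '+315 days': 2001-02-01 → 2001-12-13.
2001-12-13 is a Thursday; with Sunday=0 that is 4.

4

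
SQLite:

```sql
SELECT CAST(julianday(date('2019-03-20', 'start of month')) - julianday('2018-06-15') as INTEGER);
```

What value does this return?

259

`start of month` rewinds 2019-03-20 to 2019-03-01.
15 days remain in June 2018 after the 15th (30 − 15).
Full months from July 2018 through February 2019 contribute their day counts.
Then 1 day into March 2019.
Total: 15 + 31 + 31 + 30 + 31 + 30 + 31 + 31 + 28 + 1 = 259.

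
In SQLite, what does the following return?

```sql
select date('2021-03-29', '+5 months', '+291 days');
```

2022-06-16

Adding +5 months to 2021-03-29 gives 2021-08-29.
Applying '+291 days' to 2021-08-29: counting 291 days forward gives 2022-06-16.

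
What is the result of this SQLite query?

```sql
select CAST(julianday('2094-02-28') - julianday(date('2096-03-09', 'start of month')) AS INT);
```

`start of month` rewinds 2096-03-09 to 2096-03-01.
0 days remain in February 2094 after the 28th (28 − 28).
Full months from March 2094 through February 2096 contribute their day counts.
Then 1 day into March 2096.
Total: 0 + 31 + 30 + 31 + 30 + 31 + 31 + 30 + 31 + 30 + 31 + 31 + 28 + 31 + 30 + 31 + 30 + 31 + 31 + 30 + 31 + 30 + 31 + 31 + 29 + 1 = 732.
The subtraction is earlier − later, so the result is −732 → -732.

-732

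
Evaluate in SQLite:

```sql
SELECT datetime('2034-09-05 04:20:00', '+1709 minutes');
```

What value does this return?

1709 minutes = 28h 29m; +1709 minutes from 2034-09-05 04:20:00 is 2034-09-06 08:49:00 (crosses midnight).

2034-09-06 08:49:00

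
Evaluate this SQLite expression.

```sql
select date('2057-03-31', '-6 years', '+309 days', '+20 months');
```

2053-10-03

Adding -6 years to 2057-03-31 gives 2051-03-31.
Applying '+309 days' to 2051-03-31: counting 309 days forward gives 2052-02-03.
Adding +20 months to 2052-02-03 gives 2053-10-03.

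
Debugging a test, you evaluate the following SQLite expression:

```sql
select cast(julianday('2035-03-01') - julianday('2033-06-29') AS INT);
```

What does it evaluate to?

1 day remains in June 2033 after the 29th (30 − 29).
Full months from July 2033 through February 2035 contribute their day counts.
Then 1 day into March 2035.
Total: 1 + 31 + 31 + 30 + 31 + 30 + 31 + 31 + 28 + 31 + 30 + 31 + 30 + 31 + 31 + 30 + 31 + 30 + 31 + 31 + 28 + 1 = 610.

610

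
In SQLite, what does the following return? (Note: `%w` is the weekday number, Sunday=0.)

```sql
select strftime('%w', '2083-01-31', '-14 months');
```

1

First apply '-14 months': 2083-01-31 → 2081-12-01.
2081-12-01 is a Monday; with Sunday=0 that is 1.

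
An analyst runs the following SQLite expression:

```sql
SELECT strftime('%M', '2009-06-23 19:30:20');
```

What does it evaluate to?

`%M` extracts the 2-digit minute: 30.

30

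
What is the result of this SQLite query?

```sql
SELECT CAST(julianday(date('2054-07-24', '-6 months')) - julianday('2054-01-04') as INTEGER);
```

20

Adding -6 months to 2054-07-24 gives 2054-01-24.
Both dates are in January 2054: 24 − 4 = 20.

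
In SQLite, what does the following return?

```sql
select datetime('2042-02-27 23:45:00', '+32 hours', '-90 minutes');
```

2042-03-01 06:15:00

+32 hours from 2042-02-27 23:45:00 is 2042-03-01 07:45:00 (crosses midnight).
90 minutes = 1h 30m; -90 minutes from 2042-03-01 07:45:00 is 2042-03-01 06:15:00.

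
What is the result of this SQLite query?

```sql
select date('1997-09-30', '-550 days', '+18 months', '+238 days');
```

Applying '-550 days' to 1997-09-30: counting 550 days back gives 1996-03-29.
Adding +18 months to 1996-03-29 gives 1997-09-29.
Applying '+238 days' to 1997-09-29: counting 238 days forward gives 1998-05-25.

1998-05-25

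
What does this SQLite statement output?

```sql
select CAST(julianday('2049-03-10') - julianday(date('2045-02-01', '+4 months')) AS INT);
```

1378

Adding +4 months to 2045-02-01 gives 2045-06-01.
29 days remain in June 2045 after the 1st (30 − 1).
Full months from July 2045 through February 2049 contribute their day counts.
Then 10 days into March 2049.
Total: 29 + 31 + 31 + 30 + 31 + 30 + 31 + 31 + 28 + 31 + 30 + 31 + 30 + 31 + 31 + 30 + 31 + 30 + 31 + 31 + 28 + 31 + 30 + 31 + 30 + 31 + 31 + 30 + 31 + 30 + 31 + 31 + 29 + 31 + 30 + 31 + 30 + 31 + 31 + 30 + 31 + 30 + 31 + 31 + 28 + 10 = 1378.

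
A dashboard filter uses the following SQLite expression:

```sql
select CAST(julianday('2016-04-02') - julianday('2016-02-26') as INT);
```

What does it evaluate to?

3 days remain in February 2016 after the 26th (29 − 26).
March 2016: 31 days.
Then 2 days into April 2016.
Total: 3 + 31 + 2 = 36.

36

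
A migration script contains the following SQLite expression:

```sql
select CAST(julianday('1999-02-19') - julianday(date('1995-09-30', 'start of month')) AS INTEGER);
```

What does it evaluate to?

1267

`start of month` rewinds 1995-09-30 to 1995-09-01.
29 days remain in September 1995 after the 1st (30 − 1).
Full months from October 1995 through January 1999 contribute their day counts.
Then 19 days into February 1999.
Total: 29 + 31 + 30 + 31 + 31 + 29 + 31 + 30 + 31 + 30 + 31 + 31 + 30 + 31 + 30 + 31 + 31 + 28 + 31 + 30 + 31 + 30 + 31 + 31 + 30 + 31 + 30 + 31 + 31 + 28 + 31 + 30 + 31 + 30 + 31 + 31 + 30 + 31 + 30 + 31 + 31 + 19 = 1267.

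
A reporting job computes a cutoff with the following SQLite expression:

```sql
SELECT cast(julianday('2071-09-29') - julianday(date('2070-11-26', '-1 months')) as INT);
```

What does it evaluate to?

Adding -1 month to 2070-11-26 gives 2070-10-26.
5 days remain in October 2070 after the 26th (31 − 26).
Full months from November 2070 through August 2071 contribute their day counts.
Then 29 days into September 2071.
Total: 5 + 30 + 31 + 31 + 28 + 31 + 30 + 31 + 30 + 31 + 31 + 29 = 338.

338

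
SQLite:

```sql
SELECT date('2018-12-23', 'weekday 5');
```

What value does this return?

`weekday 5` advances to the next Friday; 2018-12-23 is a Sunday, so it moves forward to 2018-12-28.

2018-12-28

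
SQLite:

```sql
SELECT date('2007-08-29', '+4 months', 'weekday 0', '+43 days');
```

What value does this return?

Adding +4 months to 2007-08-29 gives 2007-12-29.
`weekday 0` advances to the next Sunday; 2007-12-29 is a Saturday, so it moves forward to 2007-12-30.
Applying '+43 days' to 2007-12-30: counting 43 days forward gives 2008-02-11.

2008-02-11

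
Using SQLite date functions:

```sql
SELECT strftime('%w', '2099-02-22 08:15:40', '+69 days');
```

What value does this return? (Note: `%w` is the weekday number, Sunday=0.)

First apply '+69 days': 2099-02-22 08:15:40 → 2099-05-02 08:15:40.
2099-05-02 is a Saturday; with Sunday=0 that is 6.

6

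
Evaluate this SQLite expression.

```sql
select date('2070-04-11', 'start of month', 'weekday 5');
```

2070-04-04

`start of month` rewinds 2070-04-11 to 2070-04-01.
`weekday 5` advances to the next Friday; 2070-04-01 is a Tuesday, so it moves forward to 2070-04-04.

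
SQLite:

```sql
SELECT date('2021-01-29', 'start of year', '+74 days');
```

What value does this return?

`start of year` rewinds 2021-01-29 to 2021-01-01.
Applying '+74 days' to 2021-01-01: counting 74 days forward gives 2021-03-16.

2021-03-16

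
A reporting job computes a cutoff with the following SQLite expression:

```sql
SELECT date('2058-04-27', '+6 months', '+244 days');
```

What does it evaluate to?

2059-06-28

Adding +6 months to 2058-04-27 gives 2058-10-27.
Applying '+244 days' to 2058-10-27: counting 244 days forward gives 2059-06-28.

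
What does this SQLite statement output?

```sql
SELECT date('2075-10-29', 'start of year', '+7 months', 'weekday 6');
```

2075-08-03

`start of year` rewinds 2075-10-29 to 2075-01-01.
Adding +7 months to 2075-01-01 gives 2075-08-01.
`weekday 6` advances to the next Saturday; 2075-08-01 is a Thursday, so it moves forward to 2075-08-03.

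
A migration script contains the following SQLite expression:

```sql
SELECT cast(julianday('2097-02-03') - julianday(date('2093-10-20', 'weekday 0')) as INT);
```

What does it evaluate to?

1197

`weekday 0` advances to the next Sunday; 2093-10-20 is a Tuesday, so it moves forward to 2093-10-25.
6 days remain in October 2093 after the 25th (31 − 25).
Full months from November 2093 through January 2097 contribute their day counts.
Then 3 days into February 2097.
Total: 6 + 30 + 31 + 31 + 28 + 31 + 30 + 31 + 30 + 31 + 31 + 30 + 31 + 30 + 31 + 31 + 28 + 31 + 30 + 31 + 30 + 31 + 31 + 30 + 31 + 30 + 31 + 31 + 29 + 31 + 30 + 31 + 30 + 31 + 31 + 30 + 31 + 30 + 31 + 31 + 3 = 1197.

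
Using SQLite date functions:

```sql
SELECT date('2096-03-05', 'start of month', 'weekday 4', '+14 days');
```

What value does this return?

`start of month` rewinds 2096-03-05 to 2096-03-01.
`weekday 4` advances to the next Thursday; 2096-03-01 is already a Thursday, so it stays at 2096-03-01.
Advancing 14 more days within March lands on 2096-03-15.

2096-03-15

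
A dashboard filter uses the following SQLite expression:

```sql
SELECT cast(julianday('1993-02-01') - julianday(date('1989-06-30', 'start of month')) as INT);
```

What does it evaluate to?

`start of month` rewinds 1989-06-30 to 1989-06-01.
29 days remain in June 1989 after the 1st (30 − 1).
Full months from July 1989 through January 1993 contribute their day counts.
Then 1 day into February 1993.
Total: 29 + 31 + 31 + 30 + 31 + 30 + 31 + 31 + 28 + 31 + 30 + 31 + 30 + 31 + 31 + 30 + 31 + 30 + 31 + 31 + 28 + 31 + 30 + 31 + 30 + 31 + 31 + 30 + 31 + 30 + 31 + 31 + 29 + 31 + 30 + 31 + 30 + 31 + 31 + 30 + 31 + 30 + 31 + 31 + 1 = 1341.

1341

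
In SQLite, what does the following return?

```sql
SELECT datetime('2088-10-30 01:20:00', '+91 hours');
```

2088-11-02 20:20:00

+91 hours from 2088-10-30 01:20:00 is 2088-11-02 20:20:00 (crosses midnight).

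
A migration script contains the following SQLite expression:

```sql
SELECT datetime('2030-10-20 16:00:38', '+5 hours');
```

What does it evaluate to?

+5 hours from 2030-10-20 16:00:38 is 2030-10-20 21:00:38.

2030-10-20 21:00:38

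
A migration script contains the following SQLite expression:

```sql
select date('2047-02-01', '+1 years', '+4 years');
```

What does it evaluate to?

2052-02-01

Adding +1 year to 2047-02-01 gives 2048-02-01.
Adding +4 years to 2048-02-01 gives 2052-02-01.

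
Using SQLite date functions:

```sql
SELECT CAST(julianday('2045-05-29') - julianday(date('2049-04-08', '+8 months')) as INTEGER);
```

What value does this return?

-1654

Adding +8 months to 2049-04-08 gives 2049-12-08.
2 days remain in May 2045 after the 29th (31 − 29).
Full months from June 2045 through November 2049 contribute their day counts.
Then 8 days into December 2049.
Total: 2 + 30 + 31 + 31 + 30 + 31 + 30 + 31 + 31 + 28 + 31 + 30 + 31 + 30 + 31 + 31 + 30 + 31 + 30 + 31 + 31 + 28 + 31 + 30 + 31 + 30 + 31 + 31 + 30 + 31 + 30 + 31 + 31 + 29 + 31 + 30 + 31 + 30 + 31 + 31 + 30 + 31 + 30 + 31 + 31 + 28 + 31 + 30 + 31 + 30 + 31 + 31 + 30 + 31 + 30 + 8 = 1654.
The subtraction is earlier − later, so the result is −1654 → -1654.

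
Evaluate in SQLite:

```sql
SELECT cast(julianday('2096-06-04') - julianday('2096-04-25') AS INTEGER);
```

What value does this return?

5 days remain in April 2096 after the 25th (30 − 25).
May 2096: 31 days.
Then 4 days into June 2096.
Total: 5 + 31 + 4 = 40.

40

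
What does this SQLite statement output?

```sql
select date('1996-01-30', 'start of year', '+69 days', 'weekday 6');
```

`start of year` rewinds 1996-01-30 to 1996-01-01.
Applying '+69 days' to 1996-01-01: counting 69 days forward gives 1996-03-10.
`weekday 6` advances to the next Saturday; 1996-03-10 is a Sunday, so it moves forward to 1996-03-16.

1996-03-16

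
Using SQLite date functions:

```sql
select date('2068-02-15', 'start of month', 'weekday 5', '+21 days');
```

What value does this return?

`start of month` rewinds 2068-02-15 to 2068-02-01.
`weekday 5` advances to the next Friday; 2068-02-01 is a Wednesday, so it moves forward to 2068-02-03.
Advancing 21 more days within February lands on 2068-02-24.

2068-02-24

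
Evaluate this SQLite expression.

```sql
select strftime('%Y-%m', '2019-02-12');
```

2019-02

`%Y-%m` extracts the year-month: 2019-02.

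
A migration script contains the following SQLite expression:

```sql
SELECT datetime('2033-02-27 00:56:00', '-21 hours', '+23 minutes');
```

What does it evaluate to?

-21 hours from 2033-02-27 00:56:00 is 2033-02-26 03:56:00 (crosses midnight).
+23 minutes from 2033-02-26 03:56:00 is 2033-02-26 04:19:00.

2033-02-26 04:19:00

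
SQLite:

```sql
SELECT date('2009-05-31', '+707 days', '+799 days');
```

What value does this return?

2013-07-15

Applying '+707 days' to 2009-05-31: counting 707 days forward gives 2011-05-08.
Applying '+799 days' to 2011-05-08: counting 799 days forward gives 2013-07-15.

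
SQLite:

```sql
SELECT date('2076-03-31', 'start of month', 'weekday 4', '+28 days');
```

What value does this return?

`start of month` rewinds 2076-03-31 to 2076-03-01.
`weekday 4` advances to the next Thursday; 2076-03-01 is a Sunday, so it moves forward to 2076-03-05.
March 2076 has 31 days; 26 remain after the 5th, so 27 days reach 2076-04-01.
Advancing 1 more day within April lands on 2076-04-02.

2076-04-02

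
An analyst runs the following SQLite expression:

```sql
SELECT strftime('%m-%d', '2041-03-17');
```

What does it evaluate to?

03-17

`%m-%d` extracts the month-day: 03-17.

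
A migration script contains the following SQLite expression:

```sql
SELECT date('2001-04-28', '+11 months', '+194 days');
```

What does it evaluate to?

Adding +11 months to 2001-04-28 gives 2002-03-28.
Applying '+194 days' to 2002-03-28: counting 194 days forward gives 2002-10-08.

2002-10-08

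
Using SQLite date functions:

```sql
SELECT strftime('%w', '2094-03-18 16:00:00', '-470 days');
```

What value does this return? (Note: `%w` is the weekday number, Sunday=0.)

First apply '-470 days': 2094-03-18 16:00:00 → 2092-12-03 16:00:00.
2092-12-03 is a Wednesday; with Sunday=0 that is 3.

3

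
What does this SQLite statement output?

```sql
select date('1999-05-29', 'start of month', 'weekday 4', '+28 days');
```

1999-06-03

`start of month` rewinds 1999-05-29 to 1999-05-01.
`weekday 4` advances to the next Thursday; 1999-05-01 is a Saturday, so it moves forward to 1999-05-06.
May 1999 has 31 days; 25 remain after the 6th, so 26 days reach 1999-06-01.
Advancing 2 more days within June lands on 1999-06-03.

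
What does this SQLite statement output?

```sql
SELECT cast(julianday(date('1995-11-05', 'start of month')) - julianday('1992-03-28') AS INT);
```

`start of month` rewinds 1995-11-05 to 1995-11-01.
3 days remain in March 1992 after the 28th (31 − 28).
Full months from April 1992 through October 1995 contribute their day counts.
Then 1 day into November 1995.
Total: 3 + 30 + 31 + 30 + 31 + 31 + 30 + 31 + 30 + 31 + 31 + 28 + 31 + 30 + 31 + 30 + 31 + 31 + 30 + 31 + 30 + 31 + 31 + 28 + 31 + 30 + 31 + 30 + 31 + 31 + 30 + 31 + 30 + 31 + 31 + 28 + 31 + 30 + 31 + 30 + 31 + 31 + 30 + 31 + 1 = 1313.

1313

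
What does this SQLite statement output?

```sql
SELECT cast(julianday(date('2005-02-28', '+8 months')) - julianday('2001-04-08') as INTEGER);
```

1664

Adding +8 months to 2005-02-28 gives 2005-10-28.
22 days remain in April 2001 after the 8th (30 − 8).
Full months from May 2001 through September 2005 contribute their day counts.
Then 28 days into October 2005.
Total: 22 + 31 + 30 + 31 + 31 + 30 + 31 + 30 + 31 + 31 + 28 + 31 + 30 + 31 + 30 + 31 + 31 + 30 + 31 + 30 + 31 + 31 + 28 + 31 + 30 + 31 + 30 + 31 + 31 + 30 + 31 + 30 + 31 + 31 + 29 + 31 + 30 + 31 + 30 + 31 + 31 + 30 + 31 + 30 + 31 + 31 + 28 + 31 + 30 + 31 + 30 + 31 + 31 + 30 + 28 = 1664.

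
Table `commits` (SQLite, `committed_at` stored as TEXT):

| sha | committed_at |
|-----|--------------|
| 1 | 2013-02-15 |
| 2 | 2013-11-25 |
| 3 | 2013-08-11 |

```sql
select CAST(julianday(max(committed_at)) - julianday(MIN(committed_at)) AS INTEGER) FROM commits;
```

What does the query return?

MIN = 2013-02-15, MAX = 2013-11-25.
13 days remain in February 2013 after the 15th (28 − 15).
Full months from March 2013 through October 2013 contribute their day counts.
Then 25 days into November 2013.
Total: 13 + 31 + 30 + 31 + 30 + 31 + 31 + 30 + 31 + 25 = 283.

283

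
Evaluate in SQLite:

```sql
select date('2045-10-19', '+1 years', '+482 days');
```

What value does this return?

2048-02-13

Adding +1 year to 2045-10-19 gives 2046-10-19.
Applying '+482 days' to 2046-10-19: counting 482 days forward gives 2048-02-13.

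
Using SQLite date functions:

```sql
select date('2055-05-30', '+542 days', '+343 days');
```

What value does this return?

2057-10-31

Applying '+542 days' to 2055-05-30: counting 542 days forward gives 2056-11-22.
Applying '+343 days' to 2056-11-22: counting 343 days forward gives 2057-10-31.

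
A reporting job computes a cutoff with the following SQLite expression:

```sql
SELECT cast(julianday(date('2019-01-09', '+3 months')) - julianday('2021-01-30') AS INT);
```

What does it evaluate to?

Adding +3 months to 2019-01-09 gives 2019-04-09.
21 days remain in April 2019 after the 9th (30 − 9).
Full months from May 2019 through December 2020 contribute their day counts.
Then 30 days into January 2021.
Total: 21 + 31 + 30 + 31 + 31 + 30 + 31 + 30 + 31 + 31 + 29 + 31 + 30 + 31 + 30 + 31 + 31 + 30 + 31 + 30 + 31 + 30 = 662.
The subtraction is earlier − later, so the result is −662 → -662.

-662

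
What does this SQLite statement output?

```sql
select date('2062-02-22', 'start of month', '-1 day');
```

2062-01-31

`start of month` rewinds 2062-02-22 to 2062-02-01.
Going back 1 day from 2062-02-01 reaches 2062-01-31 (last day of January, 31 days).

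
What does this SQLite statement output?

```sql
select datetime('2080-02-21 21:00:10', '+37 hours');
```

+37 hours from 2080-02-21 21:00:10 is 2080-02-23 10:00:10 (crosses midnight).

2080-02-23 10:00:10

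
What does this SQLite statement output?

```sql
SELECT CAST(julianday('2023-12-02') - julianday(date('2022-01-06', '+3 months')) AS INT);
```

Adding +3 months to 2022-01-06 gives 2022-04-06.
24 days remain in April 2022 after the 6th (30 − 6).
Full months from May 2022 through November 2023 contribute their day counts.
Then 2 days into December 2023.
Total: 24 + 31 + 30 + 31 + 31 + 30 + 31 + 30 + 31 + 31 + 28 + 31 + 30 + 31 + 30 + 31 + 31 + 30 + 31 + 30 + 2 = 605.

605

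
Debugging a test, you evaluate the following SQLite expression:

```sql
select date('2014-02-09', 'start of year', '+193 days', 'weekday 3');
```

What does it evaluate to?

`start of year` rewinds 2014-02-09 to 2014-01-01.
Applying '+193 days' to 2014-01-01: counting 193 days forward gives 2014-07-13.
`weekday 3` advances to the next Wednesday; 2014-07-13 is a Sunday, so it moves forward to 2014-07-16.

2014-07-16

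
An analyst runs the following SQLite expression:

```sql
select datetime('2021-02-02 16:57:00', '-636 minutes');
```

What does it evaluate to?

2021-02-02 06:21:00

636 minutes = 10h 36m; -636 minutes from 2021-02-02 16:57:00 is 2021-02-02 06:21:00.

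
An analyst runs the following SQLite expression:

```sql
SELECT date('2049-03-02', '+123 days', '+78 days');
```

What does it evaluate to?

Applying '+123 days' to 2049-03-02: counting 123 days forward gives 2049-07-03.
Applying '+78 days' to 2049-07-03: counting 78 days forward gives 2049-09-19.

2049-09-19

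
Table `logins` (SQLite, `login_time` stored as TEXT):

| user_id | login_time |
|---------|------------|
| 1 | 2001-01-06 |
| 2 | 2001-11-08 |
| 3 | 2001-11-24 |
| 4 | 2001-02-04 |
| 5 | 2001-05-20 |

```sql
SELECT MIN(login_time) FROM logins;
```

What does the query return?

MIN over {2001-01-06, 2001-02-04, 2001-05-20, 2001-11-08, 2001-11-24}.

2001-01-06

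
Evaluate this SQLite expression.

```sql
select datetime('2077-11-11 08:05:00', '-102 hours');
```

-102 hours from 2077-11-11 08:05:00 is 2077-11-07 02:05:00 (crosses midnight).

2077-11-07 02:05:00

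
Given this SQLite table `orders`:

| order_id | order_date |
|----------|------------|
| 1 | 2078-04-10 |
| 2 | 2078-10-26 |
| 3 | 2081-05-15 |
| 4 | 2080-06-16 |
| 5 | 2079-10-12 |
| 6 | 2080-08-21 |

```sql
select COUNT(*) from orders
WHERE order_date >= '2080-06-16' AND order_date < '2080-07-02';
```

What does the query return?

Rows in [2080-06-16, 2080-07-02): 2080-06-16 → 1 row.

1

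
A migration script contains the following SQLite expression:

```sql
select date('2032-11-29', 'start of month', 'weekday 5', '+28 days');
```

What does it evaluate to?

`start of month` rewinds 2032-11-29 to 2032-11-01.
`weekday 5` advances to the next Friday; 2032-11-01 is a Monday, so it moves forward to 2032-11-05.
November 2032 has 30 days; 25 remain after the 5th, so 26 days reach 2032-12-01.
Advancing 2 more days within December lands on 2032-12-03.

2032-12-03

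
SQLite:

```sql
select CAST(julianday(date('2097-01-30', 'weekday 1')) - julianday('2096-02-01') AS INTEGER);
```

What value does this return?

369

`weekday 1` advances to the next Monday; 2097-01-30 is a Wednesday, so it moves forward to 2097-02-04.
28 days remain in February 2096 after the 1st (29 − 1).
Full months from March 2096 through January 2097 contribute their day counts.
Then 4 days into February 2097.
Total: 28 + 31 + 30 + 31 + 30 + 31 + 31 + 30 + 31 + 30 + 31 + 31 + 4 = 369.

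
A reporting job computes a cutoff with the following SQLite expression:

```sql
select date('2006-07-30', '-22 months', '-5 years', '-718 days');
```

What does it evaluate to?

1997-10-12

Adding -22 months to 2006-07-30 gives 2004-09-30.
Adding -5 years to 2004-09-30 gives 1999-09-30.
Applying '-718 days' to 1999-09-30: counting 718 days back gives 1997-10-12.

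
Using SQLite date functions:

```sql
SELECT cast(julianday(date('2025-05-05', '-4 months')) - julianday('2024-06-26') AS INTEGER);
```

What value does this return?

Adding -4 months to 2025-05-05 gives 2025-01-05.
4 days remain in June 2024 after the 26th (30 − 26).
Full months from July 2024 through December 2024 contribute their day counts.
Then 5 days into January 2025.
Total: 4 + 31 + 31 + 30 + 31 + 30 + 31 + 5 = 193.

193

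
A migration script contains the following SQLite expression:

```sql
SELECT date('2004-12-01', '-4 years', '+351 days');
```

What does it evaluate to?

Adding -4 years to 2004-12-01 gives 2000-12-01.
Applying '+351 days' to 2000-12-01: counting 351 days forward gives 2001-11-17.

2001-11-17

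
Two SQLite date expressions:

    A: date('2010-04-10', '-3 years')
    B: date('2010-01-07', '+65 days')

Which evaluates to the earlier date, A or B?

A = 2007-04-10.
B = 2010-03-13.
A is earlier.

A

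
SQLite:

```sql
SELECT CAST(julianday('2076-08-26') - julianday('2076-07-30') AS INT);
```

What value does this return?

27

1 day remains in July 2076 after the 30th (31 − 30).
Then 26 days into August 2076.
Total: 1 + 26 = 27.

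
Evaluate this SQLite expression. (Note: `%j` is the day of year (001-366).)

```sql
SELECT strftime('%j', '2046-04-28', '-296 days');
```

First apply '-296 days': 2046-04-28 → 2045-07-06.
Day-of-year for 2045-07-06: days since 2045-01-01 inclusive = 187, zero-padded to 187.

187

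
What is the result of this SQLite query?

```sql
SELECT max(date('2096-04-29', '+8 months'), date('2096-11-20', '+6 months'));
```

2097-05-20

date('2096-04-29', '+8 months') → 2096-12-29.
date('2096-11-20', '+6 months') → 2097-05-20.
Later of the two is 2097-05-20.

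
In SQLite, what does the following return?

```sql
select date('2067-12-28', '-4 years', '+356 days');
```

Adding -4 years to 2067-12-28 gives 2063-12-28.
Applying '+356 days' to 2063-12-28: counting 356 days forward gives 2064-12-18.

2064-12-18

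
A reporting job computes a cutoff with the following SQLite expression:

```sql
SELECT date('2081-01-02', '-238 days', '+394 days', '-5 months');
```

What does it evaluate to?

Applying '-238 days' to 2081-01-02: counting 238 days back gives 2080-05-09.
Applying '+394 days' to 2080-05-09: counting 394 days forward gives 2081-06-07.
Adding -5 months to 2081-06-07 gives 2081-01-07.

2081-01-07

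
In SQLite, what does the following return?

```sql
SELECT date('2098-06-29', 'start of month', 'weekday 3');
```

`start of month` rewinds 2098-06-29 to 2098-06-01.
`weekday 3` advances to the next Wednesday; 2098-06-01 is a Sunday, so it moves forward to 2098-06-04.

2098-06-04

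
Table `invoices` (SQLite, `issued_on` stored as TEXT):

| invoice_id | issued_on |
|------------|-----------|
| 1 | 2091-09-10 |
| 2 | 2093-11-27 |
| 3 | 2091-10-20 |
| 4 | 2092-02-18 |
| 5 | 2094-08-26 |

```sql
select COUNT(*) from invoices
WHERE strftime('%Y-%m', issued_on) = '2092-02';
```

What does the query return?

1

Rows with year-month 2092-02: 2092-02-18 → 1.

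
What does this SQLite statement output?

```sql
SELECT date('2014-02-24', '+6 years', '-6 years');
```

2014-02-24

Adding +6 years to 2014-02-24 gives 2020-02-24.
Adding -6 years to 2020-02-24 gives 2014-02-24.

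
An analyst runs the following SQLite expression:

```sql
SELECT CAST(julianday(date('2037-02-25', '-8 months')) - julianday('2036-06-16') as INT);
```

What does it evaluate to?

Adding -8 months to 2037-02-25 gives 2036-06-25.
Both dates are in June 2036: 25 − 16 = 9.

9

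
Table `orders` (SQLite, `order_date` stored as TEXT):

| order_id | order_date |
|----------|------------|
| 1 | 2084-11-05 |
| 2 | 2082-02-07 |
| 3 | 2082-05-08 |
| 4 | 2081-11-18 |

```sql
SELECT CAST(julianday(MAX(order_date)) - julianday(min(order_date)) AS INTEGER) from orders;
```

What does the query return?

MIN = 2081-11-18, MAX = 2084-11-05.
12 days remain in November 2081 after the 18th (30 − 18).
Full months from December 2081 through October 2084 contribute their day counts.
Then 5 days into November 2084.
Total: 12 + 31 + 31 + 28 + 31 + 30 + 31 + 30 + 31 + 31 + 30 + 31 + 30 + 31 + 31 + 28 + 31 + 30 + 31 + 30 + 31 + 31 + 30 + 31 + 30 + 31 + 31 + 29 + 31 + 30 + 31 + 30 + 31 + 31 + 30 + 31 + 5 = 1083.

1083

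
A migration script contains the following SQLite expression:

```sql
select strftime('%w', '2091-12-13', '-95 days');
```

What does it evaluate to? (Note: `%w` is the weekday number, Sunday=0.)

0

First apply '-95 days': 2091-12-13 → 2091-09-09.
2091-09-09 is a Sunday; with Sunday=0 that is 0.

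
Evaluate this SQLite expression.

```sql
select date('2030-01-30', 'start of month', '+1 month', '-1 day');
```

2030-01-31

`start of month` rewinds 2030-01-30 to 2030-01-01.
Adding +1 month to 2030-01-01 gives 2030-02-01.
Going back 1 day from 2030-02-01 reaches 2030-01-31 (last day of January, 31 days).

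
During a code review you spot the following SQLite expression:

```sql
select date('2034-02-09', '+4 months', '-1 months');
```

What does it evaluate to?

Adding +4 months to 2034-02-09 gives 2034-06-09.
Adding -1 month to 2034-06-09 gives 2034-05-09.

2034-05-09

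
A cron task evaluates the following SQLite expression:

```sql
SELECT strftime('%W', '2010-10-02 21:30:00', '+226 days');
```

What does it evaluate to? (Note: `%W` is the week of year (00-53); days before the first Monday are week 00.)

First apply '+226 days': 2010-10-02 21:30:00 → 2011-05-16 21:30:00.
2011-05-16 is a Monday. SQLite's %W counts Mondays since the year started; the result is 20.

20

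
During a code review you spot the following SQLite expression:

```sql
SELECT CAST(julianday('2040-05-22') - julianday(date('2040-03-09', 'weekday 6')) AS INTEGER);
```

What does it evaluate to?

`weekday 6` advances to the next Saturday; 2040-03-09 is a Friday, so it moves forward to 2040-03-10.
21 days remain in March 2040 after the 10th (31 − 10).
April 2040: 30 days.
Then 22 days into May 2040.
Total: 21 + 30 + 22 = 73.

73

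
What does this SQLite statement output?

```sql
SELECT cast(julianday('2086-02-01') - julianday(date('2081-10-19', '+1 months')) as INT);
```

Adding +1 month to 2081-10-19 gives 2081-11-19.
11 days remain in November 2081 after the 19th (30 − 19).
Full months from December 2081 through January 2086 contribute their day counts.
Then 1 day into February 2086.
Total: 11 + 31 + 31 + 28 + 31 + 30 + 31 + 30 + 31 + 31 + 30 + 31 + 30 + 31 + 31 + 28 + 31 + 30 + 31 + 30 + 31 + 31 + 30 + 31 + 30 + 31 + 31 + 29 + 31 + 30 + 31 + 30 + 31 + 31 + 30 + 31 + 30 + 31 + 31 + 28 + 31 + 30 + 31 + 30 + 31 + 31 + 30 + 31 + 30 + 31 + 31 + 1 = 1535.

1535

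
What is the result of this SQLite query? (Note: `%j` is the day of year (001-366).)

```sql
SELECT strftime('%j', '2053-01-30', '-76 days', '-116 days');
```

204

First apply '-76 days', '-116 days': 2053-01-30 → 2052-07-22.
Day-of-year for 2052-07-22: days since 2052-01-01 inclusive = 204, zero-padded to 204.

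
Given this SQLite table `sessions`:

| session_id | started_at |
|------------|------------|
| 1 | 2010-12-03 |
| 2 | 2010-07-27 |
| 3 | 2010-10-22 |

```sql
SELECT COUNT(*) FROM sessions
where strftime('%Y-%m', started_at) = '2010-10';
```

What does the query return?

Rows with year-month 2010-10: 2010-10-22 → 1.

1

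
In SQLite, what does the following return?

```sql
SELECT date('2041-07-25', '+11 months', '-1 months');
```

Adding +11 months to 2041-07-25 gives 2042-06-25.
Adding -1 month to 2042-06-25 gives 2042-05-25.

2042-05-25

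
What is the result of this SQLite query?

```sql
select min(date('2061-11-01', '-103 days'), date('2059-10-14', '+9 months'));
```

2060-07-14

date('2061-11-01', '-103 days') → 2061-07-21.
date('2059-10-14', '+9 months') → 2060-07-14.
Earlier of the two is 2060-07-14.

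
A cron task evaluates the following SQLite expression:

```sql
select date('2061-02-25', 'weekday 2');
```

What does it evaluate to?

2061-03-01

`weekday 2` advances to the next Tuesday; 2061-02-25 is a Friday, so it moves forward to 2061-03-01.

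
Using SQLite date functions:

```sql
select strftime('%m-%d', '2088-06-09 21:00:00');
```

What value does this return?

`%m-%d` extracts the month-day: 06-09.

06-09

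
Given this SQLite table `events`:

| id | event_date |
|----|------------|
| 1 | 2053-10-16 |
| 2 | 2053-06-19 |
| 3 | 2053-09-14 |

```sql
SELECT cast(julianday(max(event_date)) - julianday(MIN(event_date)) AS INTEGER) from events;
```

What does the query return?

119

MIN = 2053-06-19, MAX = 2053-10-16.
11 days remain in June 2053 after the 19th (30 − 19).
July 2053: 31 days.
August 2053: 31 days.
September 2053: 30 days.
Then 16 days into October 2053.
Total: 11 + 31 + 31 + 30 + 16 = 119.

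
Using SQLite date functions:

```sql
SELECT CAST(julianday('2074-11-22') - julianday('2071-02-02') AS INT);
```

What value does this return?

1389

26 days remain in February 2071 after the 2nd (28 − 2).
Full months from March 2071 through October 2074 contribute their day counts.
Then 22 days into November 2074.
Total: 26 + 31 + 30 + 31 + 30 + 31 + 31 + 30 + 31 + 30 + 31 + 31 + 29 + 31 + 30 + 31 + 30 + 31 + 31 + 30 + 31 + 30 + 31 + 31 + 28 + 31 + 30 + 31 + 30 + 31 + 31 + 30 + 31 + 30 + 31 + 31 + 28 + 31 + 30 + 31 + 30 + 31 + 31 + 30 + 31 + 22 = 1389.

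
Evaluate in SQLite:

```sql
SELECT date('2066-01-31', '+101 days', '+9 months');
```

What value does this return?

2067-02-12

Applying '+101 days' to 2066-01-31: counting 101 days forward gives 2066-05-12.
Adding +9 months to 2066-05-12 gives 2067-02-12.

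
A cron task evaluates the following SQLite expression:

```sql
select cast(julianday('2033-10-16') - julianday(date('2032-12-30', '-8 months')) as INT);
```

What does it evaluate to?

Adding -8 months to 2032-12-30 gives 2032-04-30.
0 days remain in April 2032 after the 30th (30 − 30).
Full months from May 2032 through September 2033 contribute their day counts.
Then 16 days into October 2033.
Total: 0 + 31 + 30 + 31 + 31 + 30 + 31 + 30 + 31 + 31 + 28 + 31 + 30 + 31 + 30 + 31 + 31 + 30 + 16 = 534.

534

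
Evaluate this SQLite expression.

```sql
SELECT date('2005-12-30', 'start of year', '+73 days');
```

2005-03-15

`start of year` rewinds 2005-12-30 to 2005-01-01.
Applying '+73 days' to 2005-01-01: counting 73 days forward gives 2005-03-15.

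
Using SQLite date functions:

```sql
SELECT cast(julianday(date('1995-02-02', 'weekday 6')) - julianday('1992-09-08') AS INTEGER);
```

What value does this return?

879

`weekday 6` advances to the next Saturday; 1995-02-02 is a Thursday, so it moves forward to 1995-02-04.
22 days remain in September 1992 after the 8th (30 − 8).
Full months from October 1992 through January 1995 contribute their day counts.
Then 4 days into February 1995.
Total: 22 + 31 + 30 + 31 + 31 + 28 + 31 + 30 + 31 + 30 + 31 + 31 + 30 + 31 + 30 + 31 + 31 + 28 + 31 + 30 + 31 + 30 + 31 + 31 + 30 + 31 + 30 + 31 + 31 + 4 = 879.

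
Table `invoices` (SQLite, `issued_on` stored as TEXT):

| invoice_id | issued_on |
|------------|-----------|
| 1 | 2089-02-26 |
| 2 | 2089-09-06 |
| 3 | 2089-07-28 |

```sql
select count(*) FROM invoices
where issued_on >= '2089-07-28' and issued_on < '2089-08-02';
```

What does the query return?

1

Rows in [2089-07-28, 2089-08-02): 2089-07-28 → 1 row.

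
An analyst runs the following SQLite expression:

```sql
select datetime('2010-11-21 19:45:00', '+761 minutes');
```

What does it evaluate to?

2010-11-22 08:26:00

761 minutes = 12h 41m; +761 minutes from 2010-11-21 19:45:00 is 2010-11-22 08:26:00 (crosses midnight).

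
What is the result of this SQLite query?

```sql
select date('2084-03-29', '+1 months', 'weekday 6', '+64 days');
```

Adding +1 month to 2084-03-29 gives 2084-04-29.
`weekday 6` advances to the next Saturday; 2084-04-29 is already a Saturday, so it stays at 2084-04-29.
Applying '+64 days' to 2084-04-29: counting 64 days forward gives 2084-07-02.

2084-07-02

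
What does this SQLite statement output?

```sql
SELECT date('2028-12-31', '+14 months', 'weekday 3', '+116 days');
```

2030-06-30

Adding +14 months to 2028-12-31 targets 2030-02-31. February 2030 has only 28 days, so SQLite normalizes the 3-day overflow forward to 2030-03-03.
`weekday 3` advances to the next Wednesday; 2030-03-03 is a Sunday, so it moves forward to 2030-03-06.
Applying '+116 days' to 2030-03-06: counting 116 days forward gives 2030-06-30.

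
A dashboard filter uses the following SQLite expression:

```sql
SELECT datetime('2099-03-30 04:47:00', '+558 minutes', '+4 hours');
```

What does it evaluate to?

558 minutes = 9h 18m; +558 minutes from 2099-03-30 04:47:00 is 2099-03-30 14:05:00.
+4 hours from 2099-03-30 14:05:00 is 2099-03-30 18:05:00.

2099-03-30 18:05:00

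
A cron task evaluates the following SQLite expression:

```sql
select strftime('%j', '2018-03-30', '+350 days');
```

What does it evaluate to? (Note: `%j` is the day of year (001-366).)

First apply '+350 days': 2018-03-30 → 2019-03-15.
Day-of-year for 2019-03-15: days since 2019-01-01 inclusive = 74, zero-padded to 074.

074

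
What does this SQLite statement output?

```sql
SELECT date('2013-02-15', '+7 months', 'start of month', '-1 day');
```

Adding +7 months to 2013-02-15 gives 2013-09-15.
`start of month` rewinds 2013-09-15 to 2013-09-01.
Going back 1 day from 2013-09-01 reaches 2013-08-31 (last day of August, 31 days).

2013-08-31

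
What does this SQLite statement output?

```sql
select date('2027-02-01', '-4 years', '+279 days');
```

2023-11-07

Adding -4 years to 2027-02-01 gives 2023-02-01.
Applying '+279 days' to 2023-02-01: counting 279 days forward gives 2023-11-07.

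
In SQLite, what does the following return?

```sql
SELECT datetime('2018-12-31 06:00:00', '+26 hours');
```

2019-01-01 08:00:00

+26 hours from 2018-12-31 06:00:00 is 2019-01-01 08:00:00 (crosses midnight).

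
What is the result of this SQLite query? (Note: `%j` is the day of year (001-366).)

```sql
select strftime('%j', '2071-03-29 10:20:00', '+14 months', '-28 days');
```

122

First apply '+14 months', '-28 days': 2071-03-29 10:20:00 → 2072-05-01 10:20:00.
Day-of-year for 2072-05-01: days since 2072-01-01 inclusive = 122, zero-padded to 122.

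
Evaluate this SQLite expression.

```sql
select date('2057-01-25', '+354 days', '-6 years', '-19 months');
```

2050-06-14

Applying '+354 days' to 2057-01-25: counting 354 days forward gives 2058-01-14.
Adding -6 years to 2058-01-14 gives 2052-01-14.
Adding -19 months to 2052-01-14 gives 2050-06-14.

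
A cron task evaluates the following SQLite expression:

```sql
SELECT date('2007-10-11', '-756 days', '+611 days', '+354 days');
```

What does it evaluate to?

2008-05-07

Applying '-756 days' to 2007-10-11: counting 756 days back gives 2005-09-15.
Applying '+611 days' to 2005-09-15: counting 611 days forward gives 2007-05-19.
Applying '+354 days' to 2007-05-19: counting 354 days forward gives 2008-05-07.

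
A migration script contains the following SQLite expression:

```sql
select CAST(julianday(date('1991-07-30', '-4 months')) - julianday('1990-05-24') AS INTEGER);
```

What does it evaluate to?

310

Adding -4 months to 1991-07-30 gives 1991-03-30.
7 days remain in May 1990 after the 24th (31 − 24).
Full months from June 1990 through February 1991 contribute their day counts.
Then 30 days into March 1991.
Total: 7 + 30 + 31 + 31 + 30 + 31 + 30 + 31 + 31 + 28 + 30 = 310.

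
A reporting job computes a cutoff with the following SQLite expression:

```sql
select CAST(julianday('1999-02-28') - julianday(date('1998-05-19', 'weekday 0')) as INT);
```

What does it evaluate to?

`weekday 0` advances to the next Sunday; 1998-05-19 is a Tuesday, so it moves forward to 1998-05-24.
7 days remain in May 1998 after the 24th (31 − 24).
Full months from June 1998 through January 1999 contribute their day counts.
Then 28 days into February 1999.
Total: 7 + 30 + 31 + 31 + 30 + 31 + 30 + 31 + 31 + 28 = 280.

280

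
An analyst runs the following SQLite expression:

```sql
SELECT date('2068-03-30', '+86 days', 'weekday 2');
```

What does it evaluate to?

Applying '+86 days' to 2068-03-30: counting 86 days forward gives 2068-06-24.
`weekday 2` advances to the next Tuesday; 2068-06-24 is a Sunday, so it moves forward to 2068-06-26.

2068-06-26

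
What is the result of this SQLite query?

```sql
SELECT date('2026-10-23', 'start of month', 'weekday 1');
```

`start of month` rewinds 2026-10-23 to 2026-10-01.
`weekday 1` advances to the next Monday; 2026-10-01 is a Thursday, so it moves forward to 2026-10-05.

2026-10-05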